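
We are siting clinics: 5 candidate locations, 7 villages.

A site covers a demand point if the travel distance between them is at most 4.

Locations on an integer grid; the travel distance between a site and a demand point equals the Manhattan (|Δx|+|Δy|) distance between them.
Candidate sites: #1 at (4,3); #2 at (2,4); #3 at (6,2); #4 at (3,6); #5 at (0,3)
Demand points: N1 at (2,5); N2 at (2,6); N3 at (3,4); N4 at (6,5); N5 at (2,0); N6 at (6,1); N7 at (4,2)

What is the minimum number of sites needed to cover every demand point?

Coverage sets (demand points within 4 of each site):
  #1: {N1, N3, N4, N6, N7}
  #2: {N1, N2, N3, N5, N7}
  #3: {N4, N6, N7}
  #4: {N1, N2, N3, N4}
  #5: {N1, N3}
No single site covers all 7 demand points.
But {#1, #2} covers everything, so the minimum is 2.

2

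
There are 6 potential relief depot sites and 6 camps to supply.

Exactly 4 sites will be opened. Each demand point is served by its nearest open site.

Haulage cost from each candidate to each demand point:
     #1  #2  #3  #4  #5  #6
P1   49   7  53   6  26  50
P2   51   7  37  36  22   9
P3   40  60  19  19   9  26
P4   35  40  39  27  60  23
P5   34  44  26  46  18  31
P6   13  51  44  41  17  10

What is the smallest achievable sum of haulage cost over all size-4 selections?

Open {P1, P2, P3, P6}.
  #1→P6 13, #2→P1 7, #3→P3 19, #4→P1 6, #5→P3 9, #6→P2 9  ⇒ total 63.
Compare {P1, P3, P4, P6}: total 64.
Compare {P1, P3, P5, P6}: total 64.
No size-4 selection does better; minimum is 63.

63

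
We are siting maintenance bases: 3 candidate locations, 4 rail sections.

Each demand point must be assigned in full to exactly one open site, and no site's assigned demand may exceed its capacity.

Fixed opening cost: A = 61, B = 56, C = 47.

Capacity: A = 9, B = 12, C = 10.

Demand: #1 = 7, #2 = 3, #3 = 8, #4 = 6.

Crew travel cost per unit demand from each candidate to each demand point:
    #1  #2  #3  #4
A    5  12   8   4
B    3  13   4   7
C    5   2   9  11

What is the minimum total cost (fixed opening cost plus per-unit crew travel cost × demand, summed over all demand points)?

261

Open {A, B, C}; cheapest assignment that respects the capacities:
  A (cap 9, load 6): #4 — cost 6×4 = 24
  B (cap 12, load 8): #3 — cost 8×4 = 32
  C (cap 10, load 10): #1, #2 — cost 7×5 + 3×2 = 41
  Shipping 97, fixed 164 → total 261.
  Any other capacity-feasible assignment to {A, B, C} ships for at least 97.
Total demand is 24 and no other set of sites has combined capacity ≥ 24, so {A, B, C} is the only feasible choice of open sites. Minimum: 261.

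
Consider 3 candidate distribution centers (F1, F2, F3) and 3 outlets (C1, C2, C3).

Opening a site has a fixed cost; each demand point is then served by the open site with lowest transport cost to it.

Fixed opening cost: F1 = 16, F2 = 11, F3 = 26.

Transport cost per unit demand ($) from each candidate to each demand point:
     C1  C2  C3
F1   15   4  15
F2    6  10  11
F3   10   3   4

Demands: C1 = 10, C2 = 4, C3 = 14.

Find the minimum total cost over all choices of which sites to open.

165

Open {F2, F3}: assign each demand point to its cheapest open site.
  C1→F2 10×6=60, C2→F3 4×3=12, C3→F3 14×4=56
  transport cost 128, fixed 37 → total 165.
Compare {F1, F2, F3}: transport cost 128 + fixed 53 = 181.
Compare {F3}: transport cost 168 + fixed 26 = 194.
Compare {F1, F3}: transport cost 168 + fixed 42 = 210.
All other subsets cost ≥ 181. Minimum total cost: 165.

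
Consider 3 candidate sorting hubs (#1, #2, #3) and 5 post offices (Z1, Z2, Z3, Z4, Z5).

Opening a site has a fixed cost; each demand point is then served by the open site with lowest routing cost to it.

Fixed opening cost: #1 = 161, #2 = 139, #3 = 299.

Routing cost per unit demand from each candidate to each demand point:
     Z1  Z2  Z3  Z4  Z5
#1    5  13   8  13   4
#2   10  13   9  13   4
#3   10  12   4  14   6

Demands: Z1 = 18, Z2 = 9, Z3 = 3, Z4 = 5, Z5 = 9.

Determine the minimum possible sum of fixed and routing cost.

Open {#1}: assign each demand point to its cheapest open site.
  Z1→#1 18×5=90, Z2→#1 9×13=117, Z3→#1 3×8=24, Z4→#1 5×13=65, Z5→#1 9×4=36
  routing cost 332, fixed 161 → total 493.
Compare {#2}: routing cost 425 + fixed 139 = 564.
Compare {#1, #2}: routing cost 332 + fixed 300 = 632.
Compare {#3}: routing cost 424 + fixed 299 = 723.
All other subsets cost ≥ 564. Minimum total cost: 493.

493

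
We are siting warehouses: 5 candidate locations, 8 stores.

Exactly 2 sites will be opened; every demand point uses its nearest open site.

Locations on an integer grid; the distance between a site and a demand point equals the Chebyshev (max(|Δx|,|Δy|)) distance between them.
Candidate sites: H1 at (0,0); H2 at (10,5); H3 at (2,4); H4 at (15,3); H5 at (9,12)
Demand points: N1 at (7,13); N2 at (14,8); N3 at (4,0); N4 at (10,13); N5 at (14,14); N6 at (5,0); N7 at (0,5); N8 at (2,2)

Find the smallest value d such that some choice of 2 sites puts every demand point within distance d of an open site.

Open {H1, H5}.
  Farthest demand point is N2 at distance 5 (to H5); all others are ≤ 5.
With {H3, H5} the worst case is 5.
With {H1, H2} the worst case is 9.
No size-2 selection achieves below 5.

5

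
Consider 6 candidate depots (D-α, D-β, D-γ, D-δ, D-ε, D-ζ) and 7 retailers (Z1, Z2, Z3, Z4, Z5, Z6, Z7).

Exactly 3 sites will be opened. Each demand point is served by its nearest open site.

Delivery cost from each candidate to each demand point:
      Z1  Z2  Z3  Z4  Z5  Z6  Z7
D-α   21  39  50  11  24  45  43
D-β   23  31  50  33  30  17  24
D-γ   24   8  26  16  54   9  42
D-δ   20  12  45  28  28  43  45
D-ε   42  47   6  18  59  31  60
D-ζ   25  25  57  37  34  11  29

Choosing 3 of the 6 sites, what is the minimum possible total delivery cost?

Open {D-β, D-γ, D-ε}.
  Z1→D-β 23, Z2→D-γ 8, Z3→D-ε 6, Z4→D-γ 16, Z5→D-β 30, Z6→D-γ 9, Z7→D-β 24  ⇒ total 116.
Compare {D-α, D-γ, D-ε}: total 121.
Compare {D-α, D-β, D-γ}: total 123.
No size-3 selection does better; minimum is 116.

116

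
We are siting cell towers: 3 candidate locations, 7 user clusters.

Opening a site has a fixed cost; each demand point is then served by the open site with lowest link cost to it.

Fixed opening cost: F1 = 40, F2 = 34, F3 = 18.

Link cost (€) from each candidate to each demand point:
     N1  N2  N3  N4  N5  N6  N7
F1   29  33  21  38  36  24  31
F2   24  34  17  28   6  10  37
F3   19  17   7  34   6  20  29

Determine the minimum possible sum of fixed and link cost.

150

Open {F3}: assign each demand point to its cheapest open site.
  N1→F3 19, N2→F3 17, N3→F3 7, N4→F3 34, N5→F3 6, N6→F3 20, N7→F3 29
  link cost 132, fixed 18 → total 150.
Compare {F2, F3}: link cost 116 + fixed 52 = 168.
Compare {F2}: link cost 156 + fixed 34 = 190.
Compare {F1, F3}: link cost 132 + fixed 58 = 190.
All other subsets cost ≥ 168. Minimum total cost: 150.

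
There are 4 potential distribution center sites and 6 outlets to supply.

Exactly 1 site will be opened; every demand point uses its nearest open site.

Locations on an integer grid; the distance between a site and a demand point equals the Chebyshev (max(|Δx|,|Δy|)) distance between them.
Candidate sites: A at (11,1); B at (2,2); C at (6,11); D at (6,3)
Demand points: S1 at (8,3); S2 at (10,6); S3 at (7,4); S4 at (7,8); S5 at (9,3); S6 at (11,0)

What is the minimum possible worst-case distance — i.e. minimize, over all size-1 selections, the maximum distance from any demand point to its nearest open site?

5

Open {D}.
  Farthest demand point is S4 at distance 5 (to D); all others are ≤ 5.
With {A} the worst case is 7.
With {B} the worst case is 9.
No size-1 selection achieves below 5.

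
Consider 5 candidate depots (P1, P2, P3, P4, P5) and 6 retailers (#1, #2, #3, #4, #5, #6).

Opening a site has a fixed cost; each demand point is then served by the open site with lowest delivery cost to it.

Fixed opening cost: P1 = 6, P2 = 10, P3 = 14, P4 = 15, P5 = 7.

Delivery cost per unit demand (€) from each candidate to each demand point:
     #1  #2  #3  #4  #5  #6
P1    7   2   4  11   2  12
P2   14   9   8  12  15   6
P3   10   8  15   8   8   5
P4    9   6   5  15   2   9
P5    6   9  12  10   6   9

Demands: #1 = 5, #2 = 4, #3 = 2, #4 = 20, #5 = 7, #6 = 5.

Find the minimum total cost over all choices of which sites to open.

Open {P1, P3}: assign each demand point to its cheapest open site.
  #1→P1 5×7=35, #2→P1 4×2=8, #3→P1 2×4=8, #4→P3 20×8=160, #5→P1 7×2=14, #6→P3 5×5=25
  delivery cost 250, fixed 20 → total 270.
Compare {P1, P3, P5}: delivery cost 245 + fixed 27 = 272.
Compare {P1, P2, P3}: delivery cost 250 + fixed 30 = 280.
Compare {P1, P2, P3, P5}: delivery cost 245 + fixed 37 = 282.
All other subsets cost ≥ 272. Minimum total cost: 270.

270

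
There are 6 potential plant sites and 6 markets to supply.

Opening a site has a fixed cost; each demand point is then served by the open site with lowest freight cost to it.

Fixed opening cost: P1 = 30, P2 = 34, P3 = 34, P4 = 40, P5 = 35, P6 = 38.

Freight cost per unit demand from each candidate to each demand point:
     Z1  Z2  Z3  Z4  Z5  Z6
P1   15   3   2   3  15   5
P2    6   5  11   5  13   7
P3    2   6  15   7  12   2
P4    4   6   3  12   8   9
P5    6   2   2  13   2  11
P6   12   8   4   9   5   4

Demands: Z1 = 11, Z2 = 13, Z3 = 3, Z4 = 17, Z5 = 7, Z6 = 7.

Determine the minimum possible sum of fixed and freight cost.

232

Open {P1, P3, P5}: assign each demand point to its cheapest open site.
  Z1→P3 11×2=22, Z2→P5 13×2=26, Z3→P1 3×2=6, Z4→P1 17×3=51, Z5→P5 7×2=14, Z6→P3 7×2=14
  freight cost 133, fixed 99 → total 232.
Compare {P1, P5}: freight cost 198 + fixed 65 = 263.
Compare {P1, P2, P3, P5}: freight cost 133 + fixed 133 = 266.
Compare {P1, P3, P6}: freight cost 167 + fixed 102 = 269.
All other subsets cost ≥ 263. Minimum total cost: 232.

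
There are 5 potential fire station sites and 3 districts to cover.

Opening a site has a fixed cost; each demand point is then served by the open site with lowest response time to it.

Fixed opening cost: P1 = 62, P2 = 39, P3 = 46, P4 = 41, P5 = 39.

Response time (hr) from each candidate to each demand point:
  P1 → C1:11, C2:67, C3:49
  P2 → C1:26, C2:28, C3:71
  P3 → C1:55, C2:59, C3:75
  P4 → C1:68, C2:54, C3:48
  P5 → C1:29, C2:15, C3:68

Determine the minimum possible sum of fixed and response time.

151

Open {P5}: assign each demand point to its cheapest open site.
  C1→P5 29, C2→P5 15, C3→P5 68
  response time 112, fixed 39 → total 151.
Compare {P2}: response time 125 + fixed 39 = 164.
Compare {P4, P5}: response time 92 + fixed 80 = 172.
Compare {P1, P5}: response time 75 + fixed 101 = 176.
All other subsets cost ≥ 164. Minimum total cost: 151.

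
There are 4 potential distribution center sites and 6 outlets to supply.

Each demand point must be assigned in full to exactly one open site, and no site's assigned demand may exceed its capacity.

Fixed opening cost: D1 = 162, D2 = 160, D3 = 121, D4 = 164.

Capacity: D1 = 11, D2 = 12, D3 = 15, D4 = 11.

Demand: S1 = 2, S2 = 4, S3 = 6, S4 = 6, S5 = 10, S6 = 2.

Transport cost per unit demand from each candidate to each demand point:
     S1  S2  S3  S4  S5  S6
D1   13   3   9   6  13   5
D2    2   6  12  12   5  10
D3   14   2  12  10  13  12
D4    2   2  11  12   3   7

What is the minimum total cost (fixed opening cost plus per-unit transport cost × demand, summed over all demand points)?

Open {D1, D2, D3}; cheapest assignment that respects the capacities:
  D1 (cap 11, load 8): S4, S6 — cost 6×6 + 2×5 = 46
  D2 (cap 12, load 12): S1, S5 — cost 2×2 + 10×5 = 54
  D3 (cap 15, load 10): S2, S3 — cost 4×2 + 6×12 = 80
  Shipping 180, fixed 443 → total 623.
  Any other capacity-feasible assignment to {D1, D2, D3} ships for at least 180.
Compare {D1, D3, D4}: its best feasible assignment gives total 629.
Compare {D2, D3, D4}: its best feasible assignment gives total 639.
Every other set of open sites that can feasibly serve all demand totals ≥ 629 even under its best assignment. Minimum: 623.

623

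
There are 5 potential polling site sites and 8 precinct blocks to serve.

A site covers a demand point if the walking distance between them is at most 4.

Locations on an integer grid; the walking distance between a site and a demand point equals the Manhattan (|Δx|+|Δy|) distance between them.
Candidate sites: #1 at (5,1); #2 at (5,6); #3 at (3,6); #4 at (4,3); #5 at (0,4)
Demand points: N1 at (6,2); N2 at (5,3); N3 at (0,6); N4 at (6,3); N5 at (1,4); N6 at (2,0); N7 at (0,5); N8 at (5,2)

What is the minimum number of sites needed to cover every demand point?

Coverage sets (demand points within 4 of each site):
  #1: {N1, N2, N4, N6, N8}
  #2: {N2, N4, N8}
  #3: {N3, N5, N7}
  #4: {N1, N2, N4, N5, N8}
  #5: {N3, N5, N7}
No single site covers all 8 demand points.
But {#1, #3} covers everything, so the minimum is 2.

2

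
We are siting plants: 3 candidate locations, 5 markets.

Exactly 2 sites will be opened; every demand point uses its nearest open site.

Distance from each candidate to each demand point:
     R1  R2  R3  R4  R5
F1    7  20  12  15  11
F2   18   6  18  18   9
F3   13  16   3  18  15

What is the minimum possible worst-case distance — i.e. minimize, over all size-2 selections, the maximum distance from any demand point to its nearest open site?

Open {F1, F2}.
  Farthest demand point is R4 at distance 15 (to F1); all others are ≤ 15.
With {F1, F3} the worst case is 16.
With {F2, F3} the worst case is 18.
No size-2 selection achieves below 15.

15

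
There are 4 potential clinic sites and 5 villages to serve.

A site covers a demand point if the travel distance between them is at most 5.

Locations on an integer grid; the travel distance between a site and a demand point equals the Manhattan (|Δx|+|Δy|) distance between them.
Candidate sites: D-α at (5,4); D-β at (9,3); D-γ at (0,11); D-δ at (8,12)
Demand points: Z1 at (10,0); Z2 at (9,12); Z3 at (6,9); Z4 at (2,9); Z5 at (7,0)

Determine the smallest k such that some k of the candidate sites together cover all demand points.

3

Coverage sets (demand points within 5 of each site):
  D-α: {}
  D-β: {Z1, Z5}
  D-γ: {Z4}
  D-δ: {Z2, Z3}
No 2 sites suffice: every size-2 union leaves at least one demand point uncovered.
But {D-β, D-γ, D-δ} covers everything, so the minimum is 3.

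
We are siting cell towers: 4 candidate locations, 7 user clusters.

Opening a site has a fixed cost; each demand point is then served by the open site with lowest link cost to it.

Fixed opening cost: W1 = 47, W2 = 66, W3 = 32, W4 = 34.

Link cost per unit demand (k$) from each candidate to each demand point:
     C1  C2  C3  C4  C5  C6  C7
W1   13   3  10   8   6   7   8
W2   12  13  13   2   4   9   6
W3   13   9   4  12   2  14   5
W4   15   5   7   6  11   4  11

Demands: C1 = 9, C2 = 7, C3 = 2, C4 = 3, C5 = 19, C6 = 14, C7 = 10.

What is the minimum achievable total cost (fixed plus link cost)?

Open {W3, W4}: assign each demand point to its cheapest open site.
  C1→W3 9×13=117, C2→W4 7×5=35, C3→W3 2×4=8, C4→W4 3×6=18, C5→W3 19×2=38, C6→W4 14×4=56, C7→W3 10×5=50
  link cost 322, fixed 66 → total 388.
Compare {W1, W3, W4}: link cost 308 + fixed 113 = 421.
Compare {W2, W3, W4}: link cost 301 + fixed 132 = 433.
Compare {W1, W3}: link cost 356 + fixed 79 = 435.
All other subsets cost ≥ 421. Minimum total cost: 388.

388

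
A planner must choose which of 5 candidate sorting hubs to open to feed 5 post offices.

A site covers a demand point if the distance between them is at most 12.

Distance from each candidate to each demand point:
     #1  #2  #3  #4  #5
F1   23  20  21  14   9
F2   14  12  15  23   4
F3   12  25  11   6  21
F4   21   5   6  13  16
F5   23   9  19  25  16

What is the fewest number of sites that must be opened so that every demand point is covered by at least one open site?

2

Coverage sets (demand points within 12 of each site):
  F1: {#5}
  F2: {#2, #5}
  F3: {#1, #3, #4}
  F4: {#2, #3}
  F5: {#2}
No single site covers all 5 demand points.
But {F2, F3} covers everything, so the minimum is 2.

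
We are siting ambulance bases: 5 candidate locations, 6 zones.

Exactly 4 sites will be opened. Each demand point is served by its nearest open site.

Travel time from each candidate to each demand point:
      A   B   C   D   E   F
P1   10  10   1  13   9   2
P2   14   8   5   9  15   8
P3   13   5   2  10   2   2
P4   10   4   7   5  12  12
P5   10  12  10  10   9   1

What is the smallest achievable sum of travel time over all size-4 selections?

23

Open {P1, P3, P4, P5}.
  A→P1 10, B→P4 4, C→P1 1, D→P4 5, E→P3 2, F→P5 1  ⇒ total 23.
Compare {P1, P2, P3, P4}: total 24.
Compare {P2, P3, P4, P5}: total 24.
No size-4 selection does better; minimum is 23.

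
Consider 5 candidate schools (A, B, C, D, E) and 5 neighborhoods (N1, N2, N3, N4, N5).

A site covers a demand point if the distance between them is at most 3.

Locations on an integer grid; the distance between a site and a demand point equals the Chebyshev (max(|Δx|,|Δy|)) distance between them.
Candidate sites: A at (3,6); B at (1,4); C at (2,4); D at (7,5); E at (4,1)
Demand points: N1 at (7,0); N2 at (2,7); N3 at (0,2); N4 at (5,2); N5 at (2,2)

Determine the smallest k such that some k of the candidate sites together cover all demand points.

Coverage sets (demand points within 3 of each site):
  A: {N2}
  B: {N2, N3, N5}
  C: {N2, N3, N4, N5}
  D: {N4}
  E: {N1, N4, N5}
No single site covers all 5 demand points.
But {B, E} covers everything, so the minimum is 2.

2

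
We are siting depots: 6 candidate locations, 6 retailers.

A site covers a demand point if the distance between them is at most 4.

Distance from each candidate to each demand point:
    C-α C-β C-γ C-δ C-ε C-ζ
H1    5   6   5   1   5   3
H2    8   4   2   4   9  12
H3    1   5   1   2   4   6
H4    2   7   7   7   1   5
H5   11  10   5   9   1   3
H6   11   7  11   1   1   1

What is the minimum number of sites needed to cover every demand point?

Coverage sets (demand points within 4 of each site):
  H1: {C-δ, C-ζ}
  H2: {C-β, C-γ, C-δ}
  H3: {C-α, C-γ, C-δ, C-ε}
  H4: {C-α, C-ε}
  H5: {C-ε, C-ζ}
  H6: {C-δ, C-ε, C-ζ}
No 2 sites suffice: every size-2 union leaves at least one demand point uncovered.
But {H1, H2, H3} covers everything, so the minimum is 3.

3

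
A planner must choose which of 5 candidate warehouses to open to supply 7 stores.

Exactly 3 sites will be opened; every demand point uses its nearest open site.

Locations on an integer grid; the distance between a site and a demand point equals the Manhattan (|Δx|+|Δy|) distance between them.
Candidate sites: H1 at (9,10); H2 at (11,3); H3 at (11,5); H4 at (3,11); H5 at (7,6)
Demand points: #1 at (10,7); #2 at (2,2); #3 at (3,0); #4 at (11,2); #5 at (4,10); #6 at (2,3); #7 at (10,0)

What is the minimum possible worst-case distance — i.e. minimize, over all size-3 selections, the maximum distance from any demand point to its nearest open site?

10

Open {H1, H2, H5}.
  Farthest demand point is #3 at distance 10 (to H5); all others are ≤ 10.
With {H1, H3, H5} the worst case is 10.
With {H1, H4, H5} the worst case is 10.
No size-3 selection achieves below 10.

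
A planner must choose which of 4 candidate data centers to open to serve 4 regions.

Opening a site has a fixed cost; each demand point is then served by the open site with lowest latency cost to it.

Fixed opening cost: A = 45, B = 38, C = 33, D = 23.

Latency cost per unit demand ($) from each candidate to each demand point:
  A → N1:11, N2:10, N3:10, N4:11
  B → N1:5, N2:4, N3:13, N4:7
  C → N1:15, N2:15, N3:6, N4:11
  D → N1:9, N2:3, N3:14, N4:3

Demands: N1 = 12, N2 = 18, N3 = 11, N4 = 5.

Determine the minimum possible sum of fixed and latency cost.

Open {B, C, D}: assign each demand point to its cheapest open site.
  N1→B 12×5=60, N2→D 18×3=54, N3→C 11×6=66, N4→D 5×3=15
  latency cost 195, fixed 94 → total 289.
Compare {C, D}: latency cost 243 + fixed 56 = 299.
Compare {B, C}: latency cost 233 + fixed 71 = 304.
Compare {B, D}: latency cost 272 + fixed 61 = 333.
All other subsets cost ≥ 299. Minimum total cost: 289.

289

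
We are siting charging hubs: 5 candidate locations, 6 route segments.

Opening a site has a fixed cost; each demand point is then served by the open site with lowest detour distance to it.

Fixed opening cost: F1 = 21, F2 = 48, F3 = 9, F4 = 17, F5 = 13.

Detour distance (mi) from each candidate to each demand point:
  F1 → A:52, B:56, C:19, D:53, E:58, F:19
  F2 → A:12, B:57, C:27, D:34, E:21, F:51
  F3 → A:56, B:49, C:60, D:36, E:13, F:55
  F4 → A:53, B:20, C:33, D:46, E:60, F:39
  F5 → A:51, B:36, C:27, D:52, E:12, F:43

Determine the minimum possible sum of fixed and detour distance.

Open {F1, F3, F4}: assign each demand point to its cheapest open site.
  A→F1 52, B→F4 20, C→F1 19, D→F3 36, E→F3 13, F→F1 19
  detour distance 159, fixed 47 → total 206.
Compare {F1, F2, F4}: detour distance 125 + fixed 86 = 211.
Compare {F1, F2, F3, F4}: detour distance 117 + fixed 95 = 212.
Compare {F1, F2, F5}: detour distance 132 + fixed 82 = 214.
All other subsets cost ≥ 211. Minimum total cost: 206.

206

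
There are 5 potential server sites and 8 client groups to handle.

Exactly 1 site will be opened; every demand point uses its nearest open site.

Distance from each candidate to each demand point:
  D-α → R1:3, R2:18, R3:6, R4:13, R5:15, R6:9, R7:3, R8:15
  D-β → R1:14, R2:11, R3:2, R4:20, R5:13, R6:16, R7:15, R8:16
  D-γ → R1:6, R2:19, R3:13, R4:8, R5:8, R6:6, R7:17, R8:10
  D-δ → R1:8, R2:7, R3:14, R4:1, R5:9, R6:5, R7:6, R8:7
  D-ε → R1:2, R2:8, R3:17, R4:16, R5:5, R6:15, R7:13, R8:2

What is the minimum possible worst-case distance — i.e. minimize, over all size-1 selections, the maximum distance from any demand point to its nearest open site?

Open {D-δ}.
  Farthest demand point is R3 at distance 14 (to D-δ); all others are ≤ 14.
With {D-ε} the worst case is 17.
With {D-α} the worst case is 18.
No size-1 selection achieves below 14.

14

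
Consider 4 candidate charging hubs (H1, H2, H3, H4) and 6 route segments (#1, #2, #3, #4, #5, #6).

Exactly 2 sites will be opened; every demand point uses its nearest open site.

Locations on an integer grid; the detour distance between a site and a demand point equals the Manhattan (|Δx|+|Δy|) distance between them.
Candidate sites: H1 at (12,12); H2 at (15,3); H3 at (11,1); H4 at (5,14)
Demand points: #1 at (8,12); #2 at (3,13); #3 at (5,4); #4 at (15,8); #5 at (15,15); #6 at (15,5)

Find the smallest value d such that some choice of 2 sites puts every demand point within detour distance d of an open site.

Open {H1, H3}.
  Farthest demand point is #2 at detour distance 10 (to H1); all others are ≤ 10.
With {H1, H4} the worst case is 10.
With {H1, H2} the worst case is 11.
No size-2 selection achieves below 10.

10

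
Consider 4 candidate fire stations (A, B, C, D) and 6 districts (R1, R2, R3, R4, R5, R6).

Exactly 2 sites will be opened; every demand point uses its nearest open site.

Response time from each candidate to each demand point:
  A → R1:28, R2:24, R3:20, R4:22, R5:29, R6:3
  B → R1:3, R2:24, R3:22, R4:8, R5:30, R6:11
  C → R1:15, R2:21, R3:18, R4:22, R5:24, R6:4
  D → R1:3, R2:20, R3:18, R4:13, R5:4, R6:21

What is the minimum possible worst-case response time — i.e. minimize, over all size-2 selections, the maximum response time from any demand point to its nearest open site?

20

Open {A, D}.
  Farthest demand point is R2 at response time 20 (to D); all others are ≤ 20.
With {B, D} the worst case is 20.
With {C, D} the worst case is 20.
No size-2 selection achieves below 20.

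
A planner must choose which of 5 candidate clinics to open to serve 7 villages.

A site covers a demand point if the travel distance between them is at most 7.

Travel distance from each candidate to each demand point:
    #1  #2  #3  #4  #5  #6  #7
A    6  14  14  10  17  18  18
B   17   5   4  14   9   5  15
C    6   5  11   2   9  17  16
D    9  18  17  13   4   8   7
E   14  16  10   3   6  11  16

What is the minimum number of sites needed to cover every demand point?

Coverage sets (demand points within 7 of each site):
  A: {#1}
  B: {#2, #3, #6}
  C: {#1, #2, #4}
  D: {#5, #7}
  E: {#4, #5}
No 2 sites suffice: every size-2 union leaves at least one demand point uncovered.
But {B, C, D} covers everything, so the minimum is 3.

3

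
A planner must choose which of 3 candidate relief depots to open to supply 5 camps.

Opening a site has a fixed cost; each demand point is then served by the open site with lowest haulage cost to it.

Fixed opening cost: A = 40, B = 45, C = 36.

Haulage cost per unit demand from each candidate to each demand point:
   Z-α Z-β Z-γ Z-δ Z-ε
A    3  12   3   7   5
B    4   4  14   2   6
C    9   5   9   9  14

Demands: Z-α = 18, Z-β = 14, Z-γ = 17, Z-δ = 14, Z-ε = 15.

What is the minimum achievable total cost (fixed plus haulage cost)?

Open {A, B}: assign each demand point to its cheapest open site.
  Z-α→A 18×3=54, Z-β→B 14×4=56, Z-γ→A 17×3=51, Z-δ→B 14×2=28, Z-ε→A 15×5=75
  haulage cost 264, fixed 85 → total 349.
Compare {A, B, C}: haulage cost 264 + fixed 121 = 385.
Compare {A, C}: haulage cost 348 + fixed 76 = 424.
Compare {B, C}: haulage cost 399 + fixed 81 = 480.
All other subsets cost ≥ 385. Minimum total cost: 349.

349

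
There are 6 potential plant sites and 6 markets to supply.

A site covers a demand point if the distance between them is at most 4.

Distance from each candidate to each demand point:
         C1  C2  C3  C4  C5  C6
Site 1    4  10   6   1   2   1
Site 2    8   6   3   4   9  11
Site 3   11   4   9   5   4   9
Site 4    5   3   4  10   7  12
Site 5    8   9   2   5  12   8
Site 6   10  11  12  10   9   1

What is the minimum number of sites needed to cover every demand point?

2

Coverage sets (demand points within 4 of each site):
  Site 1: {C1, C4, C5, C6}
  Site 2: {C3, C4}
  Site 3: {C2, C5}
  Site 4: {C2, C3}
  Site 5: {C3}
  Site 6: {C6}
No single site covers all 6 demand points.
But {Site 1, Site 4} covers everything, so the minimum is 2.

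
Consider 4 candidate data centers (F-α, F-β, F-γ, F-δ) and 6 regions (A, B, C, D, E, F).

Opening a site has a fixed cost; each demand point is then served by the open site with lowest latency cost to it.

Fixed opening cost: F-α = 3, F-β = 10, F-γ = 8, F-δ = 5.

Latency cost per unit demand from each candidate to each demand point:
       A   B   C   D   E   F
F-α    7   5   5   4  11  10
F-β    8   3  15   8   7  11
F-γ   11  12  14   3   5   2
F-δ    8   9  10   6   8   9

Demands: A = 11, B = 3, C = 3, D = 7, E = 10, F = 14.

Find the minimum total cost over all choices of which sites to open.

Open {F-α, F-γ}: assign each demand point to its cheapest open site.
  A→F-α 11×7=77, B→F-α 3×5=15, C→F-α 3×5=15, D→F-γ 7×3=21, E→F-γ 10×5=50, F→F-γ 14×2=28
  latency cost 206, fixed 11 → total 217.
Compare {F-α, F-β, F-γ}: latency cost 200 + fixed 21 = 221.
Compare {F-α, F-γ, F-δ}: latency cost 206 + fixed 16 = 222.
Compare {F-α, F-β, F-γ, F-δ}: latency cost 200 + fixed 26 = 226.
All other subsets cost ≥ 221. Minimum total cost: 217.

217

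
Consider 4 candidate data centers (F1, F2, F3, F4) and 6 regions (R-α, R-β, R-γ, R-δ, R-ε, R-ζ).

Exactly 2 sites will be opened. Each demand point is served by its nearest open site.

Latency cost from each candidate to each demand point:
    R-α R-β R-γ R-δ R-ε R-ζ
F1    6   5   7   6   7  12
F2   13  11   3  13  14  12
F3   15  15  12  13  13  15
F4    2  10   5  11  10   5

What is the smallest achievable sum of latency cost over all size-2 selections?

Open {F1, F4}.
  R-α→F4 2, R-β→F1 5, R-γ→F4 5, R-δ→F1 6, R-ε→F1 7, R-ζ→F4 5  ⇒ total 30.
Compare {F1, F2}: total 39.
Compare {F2, F4}: total 41.
No size-2 selection does better; minimum is 30.

30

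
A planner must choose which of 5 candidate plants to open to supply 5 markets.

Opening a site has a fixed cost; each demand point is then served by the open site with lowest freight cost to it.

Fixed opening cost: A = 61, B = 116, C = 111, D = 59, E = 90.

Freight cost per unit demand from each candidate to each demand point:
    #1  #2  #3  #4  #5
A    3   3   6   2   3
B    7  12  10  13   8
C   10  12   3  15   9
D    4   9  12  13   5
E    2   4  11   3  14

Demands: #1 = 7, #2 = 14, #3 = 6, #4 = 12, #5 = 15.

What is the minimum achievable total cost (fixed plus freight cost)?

229

Open {A}: assign each demand point to its cheapest open site.
  #1→A 7×3=21, #2→A 14×3=42, #3→A 6×6=36, #4→A 12×2=24, #5→A 15×3=45
  freight cost 168, fixed 61 → total 229.
Compare {A, D}: freight cost 168 + fixed 120 = 288.
Compare {A, E}: freight cost 161 + fixed 151 = 312.
Compare {A, C}: freight cost 150 + fixed 172 = 322.
All other subsets cost ≥ 288. Minimum total cost: 229.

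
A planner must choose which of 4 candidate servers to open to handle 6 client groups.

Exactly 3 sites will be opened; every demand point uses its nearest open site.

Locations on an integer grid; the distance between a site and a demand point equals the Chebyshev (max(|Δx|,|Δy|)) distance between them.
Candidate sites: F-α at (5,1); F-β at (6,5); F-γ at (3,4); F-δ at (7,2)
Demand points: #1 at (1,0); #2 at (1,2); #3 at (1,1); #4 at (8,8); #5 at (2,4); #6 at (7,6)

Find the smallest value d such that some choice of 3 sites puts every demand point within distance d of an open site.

4

Open {F-α, F-β, F-γ}.
  Farthest demand point is #1 at distance 4 (to F-α); all others are ≤ 4.
With {F-α, F-β, F-δ} the worst case is 4.
With {F-β, F-γ, F-δ} the worst case is 4.
No size-3 selection achieves below 4.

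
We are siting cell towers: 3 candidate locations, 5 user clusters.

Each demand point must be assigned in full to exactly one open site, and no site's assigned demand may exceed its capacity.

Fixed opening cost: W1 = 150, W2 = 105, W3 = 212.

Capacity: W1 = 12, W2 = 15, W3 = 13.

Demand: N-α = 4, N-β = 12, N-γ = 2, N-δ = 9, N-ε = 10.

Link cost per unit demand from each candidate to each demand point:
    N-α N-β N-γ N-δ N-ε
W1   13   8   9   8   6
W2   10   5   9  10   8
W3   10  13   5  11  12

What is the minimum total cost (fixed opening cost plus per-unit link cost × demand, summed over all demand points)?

Open {W1, W2, W3}; cheapest assignment that respects the capacities:
  W1 (cap 12, load 12): N-γ, N-ε — cost 2×9 + 10×6 = 78
  W2 (cap 15, load 12): N-β — cost 12×5 = 60
  W3 (cap 13, load 13): N-α, N-δ — cost 4×10 + 9×11 = 139
  Shipping 277, fixed 467 → total 744.
  Any other capacity-feasible assignment to {W1, W2, W3} ships for at least 277.
Total demand is 37 and no other set of sites has combined capacity ≥ 37, so {W1, W2, W3} is the only feasible choice of open sites. Minimum: 744.

744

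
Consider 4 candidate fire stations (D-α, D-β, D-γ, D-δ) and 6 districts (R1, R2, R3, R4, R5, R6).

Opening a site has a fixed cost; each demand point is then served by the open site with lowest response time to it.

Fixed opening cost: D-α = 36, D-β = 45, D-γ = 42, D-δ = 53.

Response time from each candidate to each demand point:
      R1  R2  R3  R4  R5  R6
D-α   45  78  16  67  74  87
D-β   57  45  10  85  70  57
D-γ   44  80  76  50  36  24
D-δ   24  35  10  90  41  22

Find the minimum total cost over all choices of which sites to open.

Open {D-γ, D-δ}: assign each demand point to its cheapest open site.
  R1→D-δ 24, R2→D-δ 35, R3→D-δ 10, R4→D-γ 50, R5→D-γ 36, R6→D-δ 22
  response time 177, fixed 95 → total 272.
Compare {D-δ}: response time 222 + fixed 53 = 275.
Compare {D-α, D-δ}: response time 199 + fixed 89 = 288.
Compare {D-β, D-γ}: response time 209 + fixed 87 = 296.
All other subsets cost ≥ 275. Minimum total cost: 272.

272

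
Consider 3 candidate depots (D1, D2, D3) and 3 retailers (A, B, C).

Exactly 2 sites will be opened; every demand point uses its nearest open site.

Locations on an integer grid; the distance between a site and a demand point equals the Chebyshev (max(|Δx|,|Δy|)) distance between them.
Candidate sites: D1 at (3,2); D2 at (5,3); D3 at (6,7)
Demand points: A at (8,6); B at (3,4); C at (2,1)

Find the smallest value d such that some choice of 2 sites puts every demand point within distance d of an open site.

2

Open {D1, D3}.
  Farthest demand point is A at distance 2 (to D3); all others are ≤ 2.
With {D1, D2} the worst case is 3.
With {D2, D3} the worst case is 3.
No size-2 selection achieves below 2.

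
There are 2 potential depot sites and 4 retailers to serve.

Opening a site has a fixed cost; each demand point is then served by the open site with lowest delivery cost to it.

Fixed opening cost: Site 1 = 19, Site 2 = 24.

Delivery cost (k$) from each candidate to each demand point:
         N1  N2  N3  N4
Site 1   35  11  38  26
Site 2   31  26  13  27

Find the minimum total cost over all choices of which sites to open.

121

Open {Site 2}: assign each demand point to its cheapest open site.
  N1→Site 2 31, N2→Site 2 26, N3→Site 2 13, N4→Site 2 27
  delivery cost 97, fixed 24 → total 121.
Compare {Site 1, Site 2}: delivery cost 81 + fixed 43 = 124.
Compare {Site 1}: delivery cost 110 + fixed 19 = 129.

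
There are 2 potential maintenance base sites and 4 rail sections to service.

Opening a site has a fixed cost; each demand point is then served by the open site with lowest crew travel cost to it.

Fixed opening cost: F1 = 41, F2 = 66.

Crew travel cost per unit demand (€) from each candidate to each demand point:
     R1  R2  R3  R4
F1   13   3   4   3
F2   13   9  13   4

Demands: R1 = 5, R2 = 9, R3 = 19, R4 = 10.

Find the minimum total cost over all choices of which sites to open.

239

Open {F1}: assign each demand point to its cheapest open site.
  R1→F1 5×13=65, R2→F1 9×3=27, R3→F1 19×4=76, R4→F1 10×3=30
  crew travel cost 198, fixed 41 → total 239.
Compare {F1, F2}: crew travel cost 198 + fixed 107 = 305.
Compare {F2}: crew travel cost 433 + fixed 66 = 499.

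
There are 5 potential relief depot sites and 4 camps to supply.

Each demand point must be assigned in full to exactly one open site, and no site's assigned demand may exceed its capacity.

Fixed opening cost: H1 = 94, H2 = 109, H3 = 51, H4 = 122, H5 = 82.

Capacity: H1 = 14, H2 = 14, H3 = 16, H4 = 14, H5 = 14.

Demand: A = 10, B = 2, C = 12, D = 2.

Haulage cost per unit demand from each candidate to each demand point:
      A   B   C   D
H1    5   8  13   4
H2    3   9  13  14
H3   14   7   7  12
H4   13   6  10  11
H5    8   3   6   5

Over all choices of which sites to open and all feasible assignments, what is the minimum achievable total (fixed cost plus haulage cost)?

Open {H1, H3}; cheapest assignment that respects the capacities:
  H1 (cap 14, load 12): A, D — cost 10×5 + 2×4 = 58
  H3 (cap 16, load 14): B, C — cost 2×7 + 12×7 = 98
  Shipping 156, fixed 145 → total 301.
  Any other capacity-feasible assignment to {H1, H3} ships for at least 156.
Compare {H1, H5}: its best feasible assignment gives total 312.
Compare {H2, H3}: its best feasible assignment gives total 312.
Every other set of open sites that can feasibly serve all demand totals ≥ 312 even under its best assignment. Minimum: 301.

301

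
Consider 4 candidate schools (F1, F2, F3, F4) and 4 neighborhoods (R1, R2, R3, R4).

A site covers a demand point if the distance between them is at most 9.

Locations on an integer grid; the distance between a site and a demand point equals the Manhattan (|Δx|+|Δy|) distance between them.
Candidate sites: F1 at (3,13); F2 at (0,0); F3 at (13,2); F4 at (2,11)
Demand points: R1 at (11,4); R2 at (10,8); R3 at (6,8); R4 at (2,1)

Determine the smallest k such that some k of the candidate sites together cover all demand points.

3

Coverage sets (demand points within 9 of each site):
  F1: {R3}
  F2: {R4}
  F3: {R1, R2}
  F4: {R3}
No 2 sites suffice: every size-2 union leaves at least one demand point uncovered.
But {F1, F2, F3} covers everything, so the minimum is 3.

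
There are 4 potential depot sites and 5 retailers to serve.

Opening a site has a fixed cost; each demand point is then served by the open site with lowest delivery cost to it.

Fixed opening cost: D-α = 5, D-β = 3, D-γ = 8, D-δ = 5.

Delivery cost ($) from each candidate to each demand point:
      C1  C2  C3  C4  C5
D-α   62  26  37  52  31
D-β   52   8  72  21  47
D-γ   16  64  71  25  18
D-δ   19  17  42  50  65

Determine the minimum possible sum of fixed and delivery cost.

Open {D-α, D-β, D-γ}: assign each demand point to its cheapest open site.
  C1→D-γ 16, C2→D-β 8, C3→D-α 37, C4→D-β 21, C5→D-γ 18
  delivery cost 100, fixed 16 → total 116.
Compare {D-β, D-γ, D-δ}: delivery cost 105 + fixed 16 = 121.
Compare {D-α, D-β, D-γ, D-δ}: delivery cost 100 + fixed 21 = 121.
Compare {D-α, D-β, D-δ}: delivery cost 116 + fixed 13 = 129.
All other subsets cost ≥ 121. Minimum total cost: 116.

116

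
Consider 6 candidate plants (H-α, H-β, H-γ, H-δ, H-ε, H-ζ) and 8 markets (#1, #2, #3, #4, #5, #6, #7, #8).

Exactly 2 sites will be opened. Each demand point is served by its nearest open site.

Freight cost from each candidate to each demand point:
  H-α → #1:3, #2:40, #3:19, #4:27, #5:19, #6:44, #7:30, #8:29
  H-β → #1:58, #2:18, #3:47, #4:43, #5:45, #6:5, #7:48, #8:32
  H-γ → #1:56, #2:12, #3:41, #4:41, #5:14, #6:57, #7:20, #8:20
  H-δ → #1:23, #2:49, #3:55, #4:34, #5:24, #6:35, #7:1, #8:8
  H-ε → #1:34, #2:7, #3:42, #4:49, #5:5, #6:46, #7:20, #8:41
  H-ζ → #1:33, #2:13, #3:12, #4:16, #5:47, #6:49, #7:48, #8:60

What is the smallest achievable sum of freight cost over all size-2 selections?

132

Open {H-δ, H-ζ}.
  #1→H-δ 23, #2→H-ζ 13, #3→H-ζ 12, #4→H-ζ 16, #5→H-δ 24, #6→H-δ 35, #7→H-δ 1, #8→H-δ 8  ⇒ total 132.
Compare {H-α, H-β}: total 150.
Compare {H-α, H-δ}: total 152.
No size-2 selection does better; minimum is 132.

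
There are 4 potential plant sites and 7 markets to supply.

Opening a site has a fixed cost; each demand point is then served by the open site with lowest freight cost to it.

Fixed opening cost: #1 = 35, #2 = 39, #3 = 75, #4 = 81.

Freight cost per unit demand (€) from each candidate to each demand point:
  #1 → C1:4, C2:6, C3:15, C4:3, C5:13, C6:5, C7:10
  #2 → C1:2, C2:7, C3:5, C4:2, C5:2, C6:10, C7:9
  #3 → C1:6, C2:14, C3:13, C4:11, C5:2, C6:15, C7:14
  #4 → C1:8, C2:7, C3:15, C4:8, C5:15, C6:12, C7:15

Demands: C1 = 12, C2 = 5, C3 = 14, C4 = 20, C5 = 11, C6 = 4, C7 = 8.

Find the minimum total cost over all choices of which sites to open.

342

Open {#2}: assign each demand point to its cheapest open site.
  C1→#2 12×2=24, C2→#2 5×7=35, C3→#2 14×5=70, C4→#2 20×2=40, C5→#2 11×2=22, C6→#2 4×10=40, C7→#2 8×9=72
  freight cost 303, fixed 39 → total 342.
Compare {#1, #2}: freight cost 278 + fixed 74 = 352.
Compare {#2, #3}: freight cost 303 + fixed 114 = 417.
Compare {#2, #4}: freight cost 303 + fixed 120 = 423.
All other subsets cost ≥ 352. Minimum total cost: 342.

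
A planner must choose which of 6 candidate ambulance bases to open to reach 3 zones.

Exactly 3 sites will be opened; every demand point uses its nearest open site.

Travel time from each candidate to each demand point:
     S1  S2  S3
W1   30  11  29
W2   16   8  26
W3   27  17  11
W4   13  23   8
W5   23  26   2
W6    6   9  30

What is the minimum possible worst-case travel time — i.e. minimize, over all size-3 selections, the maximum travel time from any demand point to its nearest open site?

Open {W2, W4, W6}.
  Farthest demand point is S2 at travel time 8 (to W2); all others are ≤ 8.
With {W2, W5, W6} the worst case is 8.
With {W1, W4, W6} the worst case is 9.
No size-3 selection achieves below 8.

8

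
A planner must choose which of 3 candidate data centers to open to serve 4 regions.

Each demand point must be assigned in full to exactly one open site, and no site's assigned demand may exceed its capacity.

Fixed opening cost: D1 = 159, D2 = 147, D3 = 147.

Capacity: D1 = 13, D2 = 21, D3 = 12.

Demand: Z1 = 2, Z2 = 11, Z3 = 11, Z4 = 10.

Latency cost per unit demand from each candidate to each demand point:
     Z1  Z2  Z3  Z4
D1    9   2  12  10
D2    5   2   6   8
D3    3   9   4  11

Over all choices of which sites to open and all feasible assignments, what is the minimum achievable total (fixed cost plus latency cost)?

Open {D1, D2}; cheapest assignment that respects the capacities:
  D1 (cap 13, load 13): Z1, Z2 — cost 2×9 + 11×2 = 40
  D2 (cap 21, load 21): Z3, Z4 — cost 11×6 + 10×8 = 146
  Shipping 186, fixed 306 → total 492.
  Any other capacity-feasible assignment to {D1, D2} ships for at least 186.
Compare {D1, D2, D3}: its best feasible assignment gives total 609.
Every other set of open sites that can feasibly serve all demand totals ≥ 609 even under its best assignment. Minimum: 492.

492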